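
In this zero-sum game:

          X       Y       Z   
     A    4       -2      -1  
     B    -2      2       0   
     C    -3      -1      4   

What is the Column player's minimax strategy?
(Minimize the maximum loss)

Column should play Y, value = 2

Work:
Column player minimizes Row's maximum payoff:
Column X: max payoff to Row = 4
Column Y: max payoff to Row = 2
Column Z: max payoff to Row = 4
Minimum is 2, achieved by column Y.
Minimax strategy: Y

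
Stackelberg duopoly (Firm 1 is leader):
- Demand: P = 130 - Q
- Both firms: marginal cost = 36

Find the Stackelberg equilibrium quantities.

q₁* (leader) = 47.0, q₂* (follower) = 23.5

Work:
Follower's reaction: q₂ = (a - c - q₁)/2
Leader substitutes: π₁ = q₁·(a - q₁ - (a-c-q₁)/2 - c)
FOC: q₁* = (130 - 36)/2 = 47.00
Then: q₂* = (130 - 36 - 47.0)/2 = 23.50
Leader has first-mover advantage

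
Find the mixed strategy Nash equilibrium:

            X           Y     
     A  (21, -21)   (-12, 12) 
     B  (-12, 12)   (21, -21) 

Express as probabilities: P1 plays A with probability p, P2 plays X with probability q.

p = 0.5, q = 0.5

Work:
Find probabilities that make opponent indifferent:
P2 chooses q to make P1 indifferent between A and B
P1 chooses p to make P2 indifferent between X and Y
Mixed NE: P1 plays (A: 0.5, B: 0.5), P2 plays (X: 0.5, Y: 0.5)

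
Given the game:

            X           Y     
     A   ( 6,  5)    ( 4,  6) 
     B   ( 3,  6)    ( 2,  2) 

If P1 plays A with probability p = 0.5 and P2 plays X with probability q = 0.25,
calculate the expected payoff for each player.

E[P1] = 3.375, E[P2] = 4.375

Work:
E[P1] = p·q·π₁(A,X) + p·(1-q)·π₁(A,Y) + (1-p)·q·π₁(B,X) + (1-p)·(1-q)·π₁(B,Y)
= 0.5·0.25·6 + 0.5·0.75·4 + 0.5·0.25·3 + 0.5·0.75·2
= 3.375

E[P2] = 4.375 (similar calculation)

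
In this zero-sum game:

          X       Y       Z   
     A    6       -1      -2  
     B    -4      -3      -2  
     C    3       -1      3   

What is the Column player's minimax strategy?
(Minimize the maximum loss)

Column should play Y, value = -1

Work:
Column player minimizes Row's maximum payoff:
Column X: max payoff to Row = 6
Column Y: max payoff to Row = -1
Column Z: max payoff to Row = 3
Minimum is -1, achieved by column Y.
Minimax strategy: Y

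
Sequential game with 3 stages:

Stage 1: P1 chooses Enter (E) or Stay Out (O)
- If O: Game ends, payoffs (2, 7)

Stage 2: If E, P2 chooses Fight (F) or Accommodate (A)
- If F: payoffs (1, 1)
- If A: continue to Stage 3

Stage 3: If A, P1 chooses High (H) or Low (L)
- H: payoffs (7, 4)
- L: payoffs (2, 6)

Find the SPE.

SPE: (E, A, H); Outcome (7, 4)

Work:
Stage 3: P1 chooses H (7 vs 2)
Stage 2: P2: F->1, A->4 (anticipating H). Choose A
Stage 1: P1: O->2, E->7 (anticipating A, H). Choose E
SPE path: E -> A -> H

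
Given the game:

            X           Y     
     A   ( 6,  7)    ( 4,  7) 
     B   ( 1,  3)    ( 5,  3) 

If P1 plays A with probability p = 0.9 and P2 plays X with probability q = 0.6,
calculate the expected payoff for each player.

E[P1] = 4.94, E[P2] = 6.6

Work:
E[P1] = p·q·π₁(A,X) + p·(1-q)·π₁(A,Y) + (1-p)·q·π₁(B,X) + (1-p)·(1-q)·π₁(B,Y)
= 0.9·0.6·6 + 0.9·0.4·4 + 0.1·0.6·1 + 0.1·0.4·5
= 4.94

E[P2] = 6.6 (similar calculation)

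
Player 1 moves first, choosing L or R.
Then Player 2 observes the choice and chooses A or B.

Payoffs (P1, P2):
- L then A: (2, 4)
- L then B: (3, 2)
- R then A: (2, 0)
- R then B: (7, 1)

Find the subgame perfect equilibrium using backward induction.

P1 plays R, P2 plays A after L and B after R; Payoff (7, 1)

Work:
Backward induction:
After L: P2 chooses A → P1 gets 2
After R: P2 chooses B → P1 gets 7
P1 chooses R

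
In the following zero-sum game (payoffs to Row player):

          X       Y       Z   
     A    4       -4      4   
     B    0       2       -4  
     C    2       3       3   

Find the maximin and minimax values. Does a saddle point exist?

Maximin = 2, Minimax = 3, Saddle: False

Work:
Row minimums: [-4, -4, 2] → maximin = 2
Column maximums: [4, 3, 4] → minimax = 3
No saddle point (maximin ≠ minimax). Mixed strategy needed.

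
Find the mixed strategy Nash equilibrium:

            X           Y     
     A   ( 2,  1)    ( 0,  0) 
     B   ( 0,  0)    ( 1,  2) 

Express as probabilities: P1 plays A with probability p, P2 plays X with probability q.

p = 0.6667, q = 0.3333

Work:
Find probabilities that make opponent indifferent:
P2 chooses q to make P1 indifferent between A and B
P1 chooses p to make P2 indifferent between X and Y
Mixed NE: P1 plays (A: 0.6667, B: 0.3333), P2 plays (X: 0.3333, Y: 0.6667)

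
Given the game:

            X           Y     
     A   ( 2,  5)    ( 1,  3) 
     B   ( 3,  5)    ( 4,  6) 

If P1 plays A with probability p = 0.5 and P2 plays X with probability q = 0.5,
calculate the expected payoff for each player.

E[P1] = 2.5, E[P2] = 4.75

Work:
E[P1] = p·q·π₁(A,X) + p·(1-q)·π₁(A,Y) + (1-p)·q·π₁(B,X) + (1-p)·(1-q)·π₁(B,Y)
= 0.5·0.5·2 + 0.5·0.5·1 + 0.5·0.5·3 + 0.5·0.5·4
= 2.5

E[P2] = 4.75 (similar calculation)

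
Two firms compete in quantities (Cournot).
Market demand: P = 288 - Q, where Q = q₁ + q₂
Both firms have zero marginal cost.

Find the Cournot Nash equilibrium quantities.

q₁* = q₂* = 96.0; P* = 96.0

Work:
Profit: π_i = P·q_i = (a - q_i - q_j)·q_i
FOC: ∂π_i/∂q_i = a - 2q_i - q_j = 0
Reaction function: q_i = (288 - q_j)/2
Symmetry: q* = 288/3 = 96.0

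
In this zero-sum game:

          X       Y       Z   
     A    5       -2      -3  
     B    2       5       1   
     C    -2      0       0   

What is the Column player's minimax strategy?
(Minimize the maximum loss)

Column should play Z, value = 1

Work:
Column player minimizes Row's maximum payoff:
Column X: max payoff to Row = 5
Column Y: max payoff to Row = 5
Column Z: max payoff to Row = 1
Minimum is 1, achieved by column Z.
Minimax strategy: Z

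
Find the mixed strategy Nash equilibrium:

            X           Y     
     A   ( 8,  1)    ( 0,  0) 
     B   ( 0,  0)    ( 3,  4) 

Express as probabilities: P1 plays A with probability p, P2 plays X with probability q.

p = 0.8, q = 0.2727

Work:
Find probabilities that make opponent indifferent:
P2 chooses q to make P1 indifferent between A and B
P1 chooses p to make P2 indifferent between X and Y
Mixed NE: P1 plays (A: 0.8, B: 0.2), P2 plays (X: 0.2727, Y: 0.7273)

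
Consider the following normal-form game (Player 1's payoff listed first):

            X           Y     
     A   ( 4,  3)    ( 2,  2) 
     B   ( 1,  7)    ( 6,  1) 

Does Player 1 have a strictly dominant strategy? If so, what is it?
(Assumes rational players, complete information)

No strictly dominant strategy exists for Player 1

Work:
A strategy strictly dominates another if it gives a strictly higher payoff against every opponent action. Compare each pair of P1's strategies column-by-column:
  A vs B: [4 vs 1, 2 vs 6] → A does not strictly dominate B (column Y: 2 ≤ 6)
  B vs A: [1 vs 4, 6 vs 2] → B does not strictly dominate A (column X: 1 ≤ 4)
No single strategy strictly dominates all others → no strictly dominant strategy.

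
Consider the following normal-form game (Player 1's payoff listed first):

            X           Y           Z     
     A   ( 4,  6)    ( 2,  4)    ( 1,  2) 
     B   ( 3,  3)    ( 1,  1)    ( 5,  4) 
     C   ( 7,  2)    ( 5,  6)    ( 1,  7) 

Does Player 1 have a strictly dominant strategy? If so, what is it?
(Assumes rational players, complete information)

No strictly dominant strategy exists for Player 1

Work:
A strategy strictly dominates another if it gives a strictly higher payoff against every opponent action. Compare each pair of P1's strategies column-by-column:
  A vs B: [4 vs 3, 2 vs 1, 1 vs 5] → A does not strictly dominate B (column Z: 1 ≤ 5)
  A vs C: [4 vs 7, 2 vs 5, 1 vs 1] → A does not strictly dominate C (column X: 4 ≤ 7)
  B vs A: [3 vs 4, 1 vs 2, 5 vs 1] → B does not strictly dominate A (column X: 3 ≤ 4)
  B vs C: [3 vs 7, 1 vs 5, 5 vs 1] → B does not strictly dominate C (column X: 3 ≤ 7)
  C vs A: [7 vs 4, 5 vs 2, 1 vs 1] → C does not strictly dominate A (column Z: 1 ≤ 1)
  C vs B: [7 vs 3, 5 vs 1, 1 vs 5] → C does not strictly dominate B (column Z: 1 ≤ 5)
No single strategy strictly dominates all others → no strictly dominant strategy.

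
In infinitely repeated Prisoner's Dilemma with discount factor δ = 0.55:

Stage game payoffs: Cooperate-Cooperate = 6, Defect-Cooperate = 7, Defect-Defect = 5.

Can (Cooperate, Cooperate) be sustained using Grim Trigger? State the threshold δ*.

δ* = 0.5; since δ = 0.55 ≥ 0.5, cooperation can be sustained

Work:
For Grim Trigger:
Cooperate forever: 6/(1-δ)
Defect then punished: 7 + 5·δ/(1-δ)
Need: 6/(1-δ) ≥ 7 + 5·δ/(1-δ)
Solving: δ ≥ (T-R)/(T-P) = (7-6)/(7-5) = 0.5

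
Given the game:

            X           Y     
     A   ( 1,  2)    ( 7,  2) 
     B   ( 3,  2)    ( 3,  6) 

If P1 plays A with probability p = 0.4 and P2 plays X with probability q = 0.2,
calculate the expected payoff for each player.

E[P1] = 4.12, E[P2] = 3.92

Work:
E[P1] = p·q·π₁(A,X) + p·(1-q)·π₁(A,Y) + (1-p)·q·π₁(B,X) + (1-p)·(1-q)·π₁(B,Y)
= 0.4·0.2·1 + 0.4·0.8·7 + 0.6·0.2·3 + 0.6·0.8·3
= 4.12

E[P2] = 3.92 (similar calculation)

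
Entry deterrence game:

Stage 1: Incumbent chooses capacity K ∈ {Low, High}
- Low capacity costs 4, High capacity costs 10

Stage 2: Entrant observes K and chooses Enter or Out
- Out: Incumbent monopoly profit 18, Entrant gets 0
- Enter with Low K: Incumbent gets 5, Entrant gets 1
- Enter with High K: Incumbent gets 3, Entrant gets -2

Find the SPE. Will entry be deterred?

SPE: (High, Enter|Low, Out|High); Entry deterred. Incumbent net profit = 8

Work:
After Low K: Entrant enters (1 > 0)
After High K: Entrant stays out (-2 < 0)
Incumbent: Low → 5−4=1, High → 18−10=8
Incumbent chooses High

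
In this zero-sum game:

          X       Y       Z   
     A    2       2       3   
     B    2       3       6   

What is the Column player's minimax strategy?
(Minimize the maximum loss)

Column should play X, value = 2

Work:
Column player minimizes Row's maximum payoff:
Column X: max payoff to Row = 2
Column Y: max payoff to Row = 3
Column Z: max payoff to Row = 6
Minimum is 2, achieved by column X.
Minimax strategy: X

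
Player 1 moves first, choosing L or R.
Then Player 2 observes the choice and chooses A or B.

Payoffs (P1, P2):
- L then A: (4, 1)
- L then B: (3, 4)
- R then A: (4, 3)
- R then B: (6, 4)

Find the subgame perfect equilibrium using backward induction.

P1 plays R, P2 plays B after L and B after R; Payoff (6, 4)

Work:
Backward induction:
After L: P2 chooses B → P1 gets 3
After R: P2 chooses B → P1 gets 6
P1 chooses R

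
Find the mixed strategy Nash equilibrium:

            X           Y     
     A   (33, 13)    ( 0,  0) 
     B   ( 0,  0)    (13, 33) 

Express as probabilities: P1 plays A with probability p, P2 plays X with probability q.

p = 0.7174, q = 0.2826

Work:
Find probabilities that make opponent indifferent:
P2 chooses q to make P1 indifferent between A and B
P1 chooses p to make P2 indifferent between X and Y
Mixed NE: P1 plays (A: 0.7174, B: 0.2826), P2 plays (X: 0.2826, Y: 0.7174)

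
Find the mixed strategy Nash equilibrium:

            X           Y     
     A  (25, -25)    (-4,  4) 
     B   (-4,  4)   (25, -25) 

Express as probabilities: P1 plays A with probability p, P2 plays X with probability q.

p = 0.5, q = 0.5

Work:
Find probabilities that make opponent indifferent:
P2 chooses q to make P1 indifferent between A and B
P1 chooses p to make P2 indifferent between X and Y
Mixed NE: P1 plays (A: 0.5, B: 0.5), P2 plays (X: 0.5, Y: 0.5)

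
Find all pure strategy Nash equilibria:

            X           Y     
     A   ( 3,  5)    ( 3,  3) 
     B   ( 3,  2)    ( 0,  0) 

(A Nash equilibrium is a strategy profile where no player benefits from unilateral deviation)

Nash equilibrium: (A, X), (B, X)

Work:
Best responses:
  P1 vs X: payoffs [3, 3] → best response A/B (payoff 3)
  P1 vs Y: payoffs [3, 0] → best response A (payoff 3)
  P2 vs A: payoffs [5, 3] → best response X (payoff 5)
  P2 vs B: payoffs [2, 0] → best response X (payoff 2)
Mutual best responses: (A,X), (B,X) → Nash equilibria.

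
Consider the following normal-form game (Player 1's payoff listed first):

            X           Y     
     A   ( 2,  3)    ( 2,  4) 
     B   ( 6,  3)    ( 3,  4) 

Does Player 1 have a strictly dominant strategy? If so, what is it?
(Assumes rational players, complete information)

Yes, Player 1's strictly dominant strategy is B

Work:
A strategy strictly dominates another if it gives a strictly higher payoff against every opponent action. Compare each pair of P1's strategies column-by-column:
  A vs B: [2 vs 6, 2 vs 3] → A does not strictly dominate B (column X: 2 ≤ 6)
  B vs A: [6 vs 2, 3 vs 2] → B strictly dominates A
B strictly dominates every other strategy → strictly dominant.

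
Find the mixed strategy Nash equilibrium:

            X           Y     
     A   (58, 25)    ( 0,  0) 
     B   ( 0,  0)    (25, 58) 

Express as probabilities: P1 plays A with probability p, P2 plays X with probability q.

p = 0.6988, q = 0.3012

Work:
Find probabilities that make opponent indifferent:
P2 chooses q to make P1 indifferent between A and B
P1 chooses p to make P2 indifferent between X and Y
Mixed NE: P1 plays (A: 0.6988, B: 0.3012), P2 plays (X: 0.3012, Y: 0.6988)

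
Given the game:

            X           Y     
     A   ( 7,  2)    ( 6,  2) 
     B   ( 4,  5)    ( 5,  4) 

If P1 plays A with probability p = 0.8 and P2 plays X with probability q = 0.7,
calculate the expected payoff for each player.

E[P1] = 6.22, E[P2] = 2.54

Work:
E[P1] = p·q·π₁(A,X) + p·(1-q)·π₁(A,Y) + (1-p)·q·π₁(B,X) + (1-p)·(1-q)·π₁(B,Y)
= 0.8·0.7·7 + 0.8·0.3·6 + 0.2·0.7·4 + 0.2·0.3·5
= 6.22

E[P2] = 2.54 (similar calculation)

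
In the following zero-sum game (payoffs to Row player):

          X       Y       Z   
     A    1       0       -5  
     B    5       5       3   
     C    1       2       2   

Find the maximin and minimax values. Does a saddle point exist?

Maximin = 3, Minimax = 3, Saddle: True

Work:
Row minimums: [-5, 3, 1] → maximin = 3
Column maximums: [5, 5, 3] → minimax = 3
Saddle point exists! Game value = 3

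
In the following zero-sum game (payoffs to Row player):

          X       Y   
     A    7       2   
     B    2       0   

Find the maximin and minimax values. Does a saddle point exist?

Maximin = 2, Minimax = 2, Saddle: True

Work:
Row minimums: [2, 0] → maximin = 2
Column maximums: [7, 2] → minimax = 2
Saddle point exists! Game value = 2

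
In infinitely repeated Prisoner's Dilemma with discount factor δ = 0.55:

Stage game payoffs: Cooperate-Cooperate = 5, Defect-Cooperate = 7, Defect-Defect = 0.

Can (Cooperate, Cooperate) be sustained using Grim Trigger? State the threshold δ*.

δ* = 0.2857; since δ = 0.55 ≥ 0.2857, cooperation can be sustained

Work:
For Grim Trigger:
Cooperate forever: 5/(1-δ)
Defect then punished: 7 + 0·δ/(1-δ)
Need: 5/(1-δ) ≥ 7 + 0·δ/(1-δ)
Solving: δ ≥ (T-R)/(T-P) = (7-5)/(7-0) = 0.2857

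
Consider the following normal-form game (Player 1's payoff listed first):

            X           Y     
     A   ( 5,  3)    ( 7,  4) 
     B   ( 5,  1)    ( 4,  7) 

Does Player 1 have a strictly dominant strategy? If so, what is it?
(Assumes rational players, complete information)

No strictly dominant strategy exists for Player 1

Work:
A strategy strictly dominates another if it gives a strictly higher payoff against every opponent action. Compare each pair of P1's strategies column-by-column:
  A vs B: [5 vs 5, 7 vs 4] → A does not strictly dominate B (column X: 5 ≤ 5)
  B vs A: [5 vs 5, 4 vs 7] → B does not strictly dominate A (column X: 5 ≤ 5)
No single strategy strictly dominates all others → no strictly dominant strategy.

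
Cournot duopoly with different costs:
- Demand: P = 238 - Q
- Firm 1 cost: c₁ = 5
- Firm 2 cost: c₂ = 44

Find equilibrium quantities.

q₁* = 90.67, q₂* = 51.67

Work:
Reaction: q₁ = (238 - 5 - q₂)/2
Reaction: q₂ = (238 - 44 - q₁)/2
Solve simultaneously:
q₁* = (238 - 2×5 + 44)/3 = 90.67
q₂* = (238 - 2×44 + 5)/3 = 51.67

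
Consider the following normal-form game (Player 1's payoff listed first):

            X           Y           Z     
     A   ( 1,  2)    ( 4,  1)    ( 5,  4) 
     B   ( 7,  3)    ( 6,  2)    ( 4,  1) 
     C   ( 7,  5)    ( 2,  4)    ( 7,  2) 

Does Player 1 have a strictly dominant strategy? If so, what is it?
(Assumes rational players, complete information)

No strictly dominant strategy exists for Player 1

Work:
A strategy strictly dominates another if it gives a strictly higher payoff against every opponent action. Compare each pair of P1's strategies column-by-column:
  A vs B: [1 vs 7, 4 vs 6, 5 vs 4] → A does not strictly dominate B (column X: 1 ≤ 7)
  A vs C: [1 vs 7, 4 vs 2, 5 vs 7] → A does not strictly dominate C (column X: 1 ≤ 7)
  B vs A: [7 vs 1, 6 vs 4, 4 vs 5] → B does not strictly dominate A (column Z: 4 ≤ 5)
  B vs C: [7 vs 7, 6 vs 2, 4 vs 7] → B does not strictly dominate C (column X: 7 ≤ 7)
  C vs A: [7 vs 1, 2 vs 4, 7 vs 5] → C does not strictly dominate A (column Y: 2 ≤ 4)
  C vs B: [7 vs 7, 2 vs 6, 7 vs 4] → C does not strictly dominate B (column X: 7 ≤ 7)
No single strategy strictly dominates all others → no strictly dominant strategy.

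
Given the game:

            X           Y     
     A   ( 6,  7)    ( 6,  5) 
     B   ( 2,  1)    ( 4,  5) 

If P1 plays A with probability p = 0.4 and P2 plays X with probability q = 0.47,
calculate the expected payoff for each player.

E[P1] = 4.236, E[P2] = 4.248

Work:
E[P1] = p·q·π₁(A,X) + p·(1-q)·π₁(A,Y) + (1-p)·q·π₁(B,X) + (1-p)·(1-q)·π₁(B,Y)
= 0.4·0.47·6 + 0.4·0.53·6 + 0.6·0.47·2 + 0.6·0.53·4
= 4.236

E[P2] = 4.248 (similar calculation)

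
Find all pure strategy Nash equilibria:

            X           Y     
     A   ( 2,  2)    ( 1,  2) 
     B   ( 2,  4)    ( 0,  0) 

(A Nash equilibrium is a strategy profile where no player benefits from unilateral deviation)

Nash equilibrium: (A, X), (A, Y), (B, X)

Work:
Best responses:
  P1 vs X: payoffs [2, 2] → best response A/B (payoff 2)
  P1 vs Y: payoffs [1, 0] → best response A (payoff 1)
  P2 vs A: payoffs [2, 2] → best response X/Y (payoff 2)
  P2 vs B: payoffs [4, 0] → best response X (payoff 4)
Mutual best responses: (A,X), (A,Y), (B,X) → Nash equilibria.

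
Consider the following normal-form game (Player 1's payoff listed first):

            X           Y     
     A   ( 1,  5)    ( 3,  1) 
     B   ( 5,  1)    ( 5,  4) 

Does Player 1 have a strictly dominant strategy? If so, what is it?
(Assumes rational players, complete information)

Yes, Player 1's strictly dominant strategy is B

Work:
A strategy strictly dominates another if it gives a strictly higher payoff against every opponent action. Compare each pair of P1's strategies column-by-column:
  A vs B: [1 vs 5, 3 vs 5] → A does not strictly dominate B (column X: 1 ≤ 5)
  B vs A: [5 vs 1, 5 vs 3] → B strictly dominates A
B strictly dominates every other strategy → strictly dominant.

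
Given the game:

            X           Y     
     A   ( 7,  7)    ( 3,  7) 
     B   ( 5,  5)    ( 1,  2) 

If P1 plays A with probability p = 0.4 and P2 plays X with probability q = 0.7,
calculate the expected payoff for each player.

E[P1] = 4.6, E[P2] = 5.26

Work:
E[P1] = p·q·π₁(A,X) + p·(1-q)·π₁(A,Y) + (1-p)·q·π₁(B,X) + (1-p)·(1-q)·π₁(B,Y)
= 0.4·0.7·7 + 0.4·0.3·3 + 0.6·0.7·5 + 0.6·0.3·1
= 4.6

E[P2] = 5.26 (similar calculation)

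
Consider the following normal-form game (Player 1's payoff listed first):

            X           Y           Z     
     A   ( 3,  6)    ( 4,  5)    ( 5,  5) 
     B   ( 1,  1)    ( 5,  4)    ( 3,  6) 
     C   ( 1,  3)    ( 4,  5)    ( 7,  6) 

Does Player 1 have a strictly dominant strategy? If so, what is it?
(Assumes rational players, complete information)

No strictly dominant strategy exists for Player 1

Work:
A strategy strictly dominates another if it gives a strictly higher payoff against every opponent action. Compare each pair of P1's strategies column-by-column:
  A vs B: [3 vs 1, 4 vs 5, 5 vs 3] → A does not strictly dominate B (column Y: 4 ≤ 5)
  A vs C: [3 vs 1, 4 vs 4, 5 vs 7] → A does not strictly dominate C (column Y: 4 ≤ 4)
  B vs A: [1 vs 3, 5 vs 4, 3 vs 5] → B does not strictly dominate A (column X: 1 ≤ 3)
  B vs C: [1 vs 1, 5 vs 4, 3 vs 7] → B does not strictly dominate C (column X: 1 ≤ 1)
  C vs A: [1 vs 3, 4 vs 4, 7 vs 5] → C does not strictly dominate A (column X: 1 ≤ 3)
  C vs B: [1 vs 1, 4 vs 5, 7 vs 3] → C does not strictly dominate B (column X: 1 ≤ 1)
No single strategy strictly dominates all others → no strictly dominant strategy.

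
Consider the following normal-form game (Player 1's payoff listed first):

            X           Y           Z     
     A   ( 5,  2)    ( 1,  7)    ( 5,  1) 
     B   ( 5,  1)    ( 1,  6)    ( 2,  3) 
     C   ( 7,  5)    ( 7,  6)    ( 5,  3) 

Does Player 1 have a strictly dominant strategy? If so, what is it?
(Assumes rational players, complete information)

No strictly dominant strategy exists for Player 1

Work:
A strategy strictly dominates another if it gives a strictly higher payoff against every opponent action. Compare each pair of P1's strategies column-by-column:
  A vs B: [5 vs 5, 1 vs 1, 5 vs 2] → A does not strictly dominate B (column X: 5 ≤ 5)
  A vs C: [5 vs 7, 1 vs 7, 5 vs 5] → A does not strictly dominate C (column X: 5 ≤ 7)
  B vs A: [5 vs 5, 1 vs 1, 2 vs 5] → B does not strictly dominate A (column X: 5 ≤ 5)
  B vs C: [5 vs 7, 1 vs 7, 2 vs 5] → B does not strictly dominate C (column X: 5 ≤ 7)
  C vs A: [7 vs 5, 7 vs 1, 5 vs 5] → C does not strictly dominate A (column Z: 5 ≤ 5)
  C vs B: [7 vs 5, 7 vs 1, 5 vs 2] → C strictly dominates B
No single strategy strictly dominates all others → no strictly dominant strategy.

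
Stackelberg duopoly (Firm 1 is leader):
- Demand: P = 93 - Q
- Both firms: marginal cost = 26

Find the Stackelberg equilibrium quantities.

q₁* (leader) = 33.5, q₂* (follower) = 16.75

Work:
Follower's reaction: q₂ = (a - c - q₁)/2
Leader substitutes: π₁ = q₁·(a - q₁ - (a-c-q₁)/2 - c)
FOC: q₁* = (93 - 26)/2 = 33.50
Then: q₂* = (93 - 26 - 33.5)/2 = 16.75
Leader has first-mover advantage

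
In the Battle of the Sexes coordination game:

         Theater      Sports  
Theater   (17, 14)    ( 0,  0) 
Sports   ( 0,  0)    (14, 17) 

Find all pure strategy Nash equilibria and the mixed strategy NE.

Pure NE: (Theater, Theater) and (Sports, Sports); Mixed NE: p = 0.5484, q = 0.4516

Work:
Check pure NE:
(Theater, Theater): (17, 14) - no unilateral deviation beneficial
(Sports, Sports): (14, 17) - no unilateral deviation beneficial
Mixed NE: P1 plays Theater with p = 0.5484, P2 plays Theater with q = 0.4516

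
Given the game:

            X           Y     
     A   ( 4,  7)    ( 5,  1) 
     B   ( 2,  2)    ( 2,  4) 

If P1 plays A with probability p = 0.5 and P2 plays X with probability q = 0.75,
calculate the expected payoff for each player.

E[P1] = 3.125, E[P2] = 4.0

Work:
E[P1] = p·q·π₁(A,X) + p·(1-q)·π₁(A,Y) + (1-p)·q·π₁(B,X) + (1-p)·(1-q)·π₁(B,Y)
= 0.5·0.75·4 + 0.5·0.25·5 + 0.5·0.75·2 + 0.5·0.25·2
= 3.125

E[P2] = 4.0 (similar calculation)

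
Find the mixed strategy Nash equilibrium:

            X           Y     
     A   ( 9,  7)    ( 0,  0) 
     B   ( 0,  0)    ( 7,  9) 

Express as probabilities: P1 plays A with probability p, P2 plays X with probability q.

p = 0.5625, q = 0.4375

Work:
Find probabilities that make opponent indifferent:
P2 chooses q to make P1 indifferent between A and B
P1 chooses p to make P2 indifferent between X and Y
Mixed NE: P1 plays (A: 0.5625, B: 0.4375), P2 plays (X: 0.4375, Y: 0.5625)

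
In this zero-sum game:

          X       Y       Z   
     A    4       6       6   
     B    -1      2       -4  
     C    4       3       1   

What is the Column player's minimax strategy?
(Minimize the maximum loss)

Column should play X, value = 4

Work:
Column player minimizes Row's maximum payoff:
Column X: max payoff to Row = 4
Column Y: max payoff to Row = 6
Column Z: max payoff to Row = 6
Minimum is 4, achieved by column X.
Minimax strategy: X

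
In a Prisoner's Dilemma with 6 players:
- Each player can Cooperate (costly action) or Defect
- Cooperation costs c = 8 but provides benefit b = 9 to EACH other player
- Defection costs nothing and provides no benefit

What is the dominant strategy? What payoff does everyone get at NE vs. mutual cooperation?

Dominant: Defect; NE payoff = 0; Coop payoff = 37

Work:
Defect dominates (saves cost c = 8, benefit to others is external)
NE: All defect → everyone gets 0
If all cooperate: each receives (5)×9 - 8 = 37
Social dilemma: 37 > 0 but NE gives 0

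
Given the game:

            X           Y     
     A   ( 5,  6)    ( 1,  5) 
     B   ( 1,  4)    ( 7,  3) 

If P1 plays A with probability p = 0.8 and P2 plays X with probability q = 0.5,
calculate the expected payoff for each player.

E[P1] = 3.2, E[P2] = 5.1

Work:
E[P1] = p·q·π₁(A,X) + p·(1-q)·π₁(A,Y) + (1-p)·q·π₁(B,X) + (1-p)·(1-q)·π₁(B,Y)
= 0.8·0.5·5 + 0.8·0.5·1 + 0.2·0.5·1 + 0.2·0.5·7
= 3.2

E[P2] = 5.1 (similar calculation)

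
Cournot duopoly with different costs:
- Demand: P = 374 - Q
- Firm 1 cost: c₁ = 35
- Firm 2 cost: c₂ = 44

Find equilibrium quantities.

q₁* = 116.0, q₂* = 107.0

Work:
Reaction: q₁ = (374 - 35 - q₂)/2
Reaction: q₂ = (374 - 44 - q₁)/2
Solve simultaneously:
q₁* = (374 - 2×35 + 44)/3 = 116.0
q₂* = (374 - 2×44 + 35)/3 = 107.0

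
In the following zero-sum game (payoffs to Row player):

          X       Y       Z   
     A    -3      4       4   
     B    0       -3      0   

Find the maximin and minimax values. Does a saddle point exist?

Maximin = -3, Minimax = 0, Saddle: False

Work:
Row minimums: [-3, -3] → maximin = -3
Column maximums: [0, 4, 4] → minimax = 0
No saddle point (maximin ≠ minimax). Mixed strategy needed.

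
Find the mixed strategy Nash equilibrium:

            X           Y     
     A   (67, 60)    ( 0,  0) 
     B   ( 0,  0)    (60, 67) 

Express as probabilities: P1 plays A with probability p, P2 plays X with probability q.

p = 0.5276, q = 0.4724

Work:
Find probabilities that make opponent indifferent:
P2 chooses q to make P1 indifferent between A and B
P1 chooses p to make P2 indifferent between X and Y
Mixed NE: P1 plays (A: 0.5276, B: 0.4724), P2 plays (X: 0.4724, Y: 0.5276)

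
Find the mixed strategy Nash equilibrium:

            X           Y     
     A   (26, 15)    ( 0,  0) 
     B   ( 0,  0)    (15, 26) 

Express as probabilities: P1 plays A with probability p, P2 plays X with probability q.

p = 0.6341, q = 0.3659

Work:
Find probabilities that make opponent indifferent:
P2 chooses q to make P1 indifferent between A and B
P1 chooses p to make P2 indifferent between X and Y
Mixed NE: P1 plays (A: 0.6341, B: 0.3659), P2 plays (X: 0.3659, Y: 0.6341)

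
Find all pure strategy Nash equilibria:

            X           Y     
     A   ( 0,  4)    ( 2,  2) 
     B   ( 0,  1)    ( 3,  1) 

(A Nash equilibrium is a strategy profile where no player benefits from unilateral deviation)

Nash equilibrium: (A, X), (B, X), (B, Y)

Work:
Best responses:
  P1 vs X: payoffs [0, 0] → best response A/B (payoff 0)
  P1 vs Y: payoffs [2, 3] → best response B (payoff 3)
  P2 vs A: payoffs [4, 2] → best response X (payoff 4)
  P2 vs B: payoffs [1, 1] → best response X/Y (payoff 1)
Mutual best responses: (A,X), (B,X), (B,Y) → Nash equilibria.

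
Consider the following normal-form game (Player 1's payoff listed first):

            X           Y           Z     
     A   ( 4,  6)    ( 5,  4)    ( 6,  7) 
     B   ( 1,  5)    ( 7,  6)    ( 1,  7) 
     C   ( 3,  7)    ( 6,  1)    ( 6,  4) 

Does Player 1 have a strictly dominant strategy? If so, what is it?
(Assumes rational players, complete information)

No strictly dominant strategy exists for Player 1

Work:
A strategy strictly dominates another if it gives a strictly higher payoff against every opponent action. Compare each pair of P1's strategies column-by-column:
  A vs B: [4 vs 1, 5 vs 7, 6 vs 1] → A does not strictly dominate B (column Y: 5 ≤ 7)
  A vs C: [4 vs 3, 5 vs 6, 6 vs 6] → A does not strictly dominate C (column Y: 5 ≤ 6)
  B vs A: [1 vs 4, 7 vs 5, 1 vs 6] → B does not strictly dominate A (column X: 1 ≤ 4)
  B vs C: [1 vs 3, 7 vs 6, 1 vs 6] → B does not strictly dominate C (column X: 1 ≤ 3)
  C vs A: [3 vs 4, 6 vs 5, 6 vs 6] → C does not strictly dominate A (column X: 3 ≤ 4)
  C vs B: [3 vs 1, 6 vs 7, 6 vs 1] → C does not strictly dominate B (column Y: 6 ≤ 7)
No single strategy strictly dominates all others → no strictly dominant strategy.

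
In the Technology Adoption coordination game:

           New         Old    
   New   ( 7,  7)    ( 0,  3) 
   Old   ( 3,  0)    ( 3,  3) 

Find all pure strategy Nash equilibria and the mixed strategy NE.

Pure NE: (New, New) and (Old, Old); Mixed NE: p = 0.4286, q = 0.4286

Work:
Check pure NE:
(New, New): (7, 7) - no unilateral deviation beneficial
(Old, Old): (3, 3) - no unilateral deviation beneficial
Mixed NE: P1 plays New with p = 0.4286, P2 plays New with q = 0.4286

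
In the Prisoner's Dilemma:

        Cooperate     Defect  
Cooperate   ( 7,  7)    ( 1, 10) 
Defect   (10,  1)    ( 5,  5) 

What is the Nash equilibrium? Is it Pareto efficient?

(Defect, Defect) is NE; not Pareto efficient

Work:
Defect dominates Cooperate for both players:
If P2 cooperates: Defect (10) > Cooperate (7)
If P2 defects: Defect (5) > Cooperate (1)
NE: (Defect, Defect) with payoff (5, 5)
But (Cooperate, Cooperate) = (7, 7) Pareto dominates (5, 5)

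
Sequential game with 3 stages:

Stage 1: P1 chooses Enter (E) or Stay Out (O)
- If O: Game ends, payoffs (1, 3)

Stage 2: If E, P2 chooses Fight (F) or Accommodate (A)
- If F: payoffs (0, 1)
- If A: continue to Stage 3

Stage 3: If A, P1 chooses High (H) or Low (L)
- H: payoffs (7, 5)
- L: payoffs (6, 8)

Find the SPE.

SPE: (E, A, H); Outcome (7, 5)

Work:
Stage 3: P1 chooses H (7 vs 6)
Stage 2: P2: F->1, A->5 (anticipating H). Choose A
Stage 1: P1: O->1, E->7 (anticipating A, H). Choose E
SPE path: E -> A -> H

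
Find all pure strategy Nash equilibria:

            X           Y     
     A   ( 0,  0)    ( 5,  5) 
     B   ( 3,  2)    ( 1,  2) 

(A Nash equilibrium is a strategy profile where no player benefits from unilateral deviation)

Nash equilibrium: (A, Y), (B, X)

Work:
Best responses:
  P1 vs X: payoffs [0, 3] → best response B (payoff 3)
  P1 vs Y: payoffs [5, 1] → best response A (payoff 5)
  P2 vs A: payoffs [0, 5] → best response Y (payoff 5)
  P2 vs B: payoffs [2, 2] → best response X/Y (payoff 2)
Mutual best responses: (A,Y), (B,X) → Nash equilibria.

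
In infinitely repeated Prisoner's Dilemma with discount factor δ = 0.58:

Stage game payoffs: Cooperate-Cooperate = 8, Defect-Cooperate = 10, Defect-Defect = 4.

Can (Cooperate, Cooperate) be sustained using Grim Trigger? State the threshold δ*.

δ* = 0.3333; since δ = 0.58 ≥ 0.3333, cooperation can be sustained

Work:
For Grim Trigger:
Cooperate forever: 8/(1-δ)
Defect then punished: 10 + 4·δ/(1-δ)
Need: 8/(1-δ) ≥ 10 + 4·δ/(1-δ)
Solving: δ ≥ (T-R)/(T-P) = (10-8)/(10-4) = 0.3333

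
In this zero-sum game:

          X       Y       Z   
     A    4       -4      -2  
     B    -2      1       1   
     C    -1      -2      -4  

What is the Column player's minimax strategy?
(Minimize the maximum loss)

Column should play Y or Z (all achieve the minimum), value = 1

Work:
Column player minimizes Row's maximum payoff:
Column X: max payoff to Row = 4
Column Y: max payoff to Row = 1
Column Z: max payoff to Row = 1
Minimum is 1, achieved by columns Y, Z (tied).
Each of Y or Z is a minimax strategy.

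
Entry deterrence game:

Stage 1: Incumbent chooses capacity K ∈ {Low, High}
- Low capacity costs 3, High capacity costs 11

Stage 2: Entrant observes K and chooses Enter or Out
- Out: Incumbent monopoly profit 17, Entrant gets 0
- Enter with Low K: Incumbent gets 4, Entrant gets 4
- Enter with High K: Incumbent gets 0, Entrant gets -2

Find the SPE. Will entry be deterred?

SPE: (High, Enter|Low, Out|High); Entry deterred. Incumbent net profit = 6

Work:
After Low K: Entrant enters (4 > 0)
After High K: Entrant stays out (-2 < 0)
Incumbent: Low → 4−3=1, High → 17−11=6
Incumbent chooses High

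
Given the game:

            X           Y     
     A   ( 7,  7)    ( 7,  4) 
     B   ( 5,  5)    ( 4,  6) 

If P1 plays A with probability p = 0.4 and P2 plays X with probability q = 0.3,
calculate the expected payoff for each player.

E[P1] = 5.38, E[P2] = 5.38

Work:
E[P1] = p·q·π₁(A,X) + p·(1-q)·π₁(A,Y) + (1-p)·q·π₁(B,X) + (1-p)·(1-q)·π₁(B,Y)
= 0.4·0.3·7 + 0.4·0.7·7 + 0.6·0.3·5 + 0.6·0.7·4
= 5.38

E[P2] = 5.38 (similar calculation)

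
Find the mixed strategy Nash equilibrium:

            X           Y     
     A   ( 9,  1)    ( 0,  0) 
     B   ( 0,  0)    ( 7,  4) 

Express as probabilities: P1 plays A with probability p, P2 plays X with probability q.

p = 0.8, q = 0.4375

Work:
Find probabilities that make opponent indifferent:
P2 chooses q to make P1 indifferent between A and B
P1 chooses p to make P2 indifferent between X and Y
Mixed NE: P1 plays (A: 0.8, B: 0.2), P2 plays (X: 0.4375, Y: 0.5625)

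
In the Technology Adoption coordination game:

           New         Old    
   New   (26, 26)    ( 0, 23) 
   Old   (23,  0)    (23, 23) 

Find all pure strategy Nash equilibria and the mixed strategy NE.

Pure NE: (New, New) and (Old, Old); Mixed NE: p = 0.8846, q = 0.8846

Work:
Check pure NE:
(New, New): (26, 26) - no unilateral deviation beneficial
(Old, Old): (23, 23) - no unilateral deviation beneficial
Mixed NE: P1 plays New with p = 0.8846, P2 plays New with q = 0.8846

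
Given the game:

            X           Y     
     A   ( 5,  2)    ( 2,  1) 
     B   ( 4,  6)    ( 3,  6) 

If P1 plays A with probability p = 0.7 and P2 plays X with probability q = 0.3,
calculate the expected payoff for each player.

E[P1] = 3.02, E[P2] = 2.71

Work:
E[P1] = p·q·π₁(A,X) + p·(1-q)·π₁(A,Y) + (1-p)·q·π₁(B,X) + (1-p)·(1-q)·π₁(B,Y)
= 0.7·0.3·5 + 0.7·0.7·2 + 0.3·0.3·4 + 0.3·0.7·3
= 3.02

E[P2] = 2.71 (similar calculation)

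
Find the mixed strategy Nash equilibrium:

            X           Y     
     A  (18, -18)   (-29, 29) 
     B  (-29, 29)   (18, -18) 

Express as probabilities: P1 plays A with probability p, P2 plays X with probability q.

p = 0.5, q = 0.5

Work:
Find probabilities that make opponent indifferent:
P2 chooses q to make P1 indifferent between A and B
P1 chooses p to make P2 indifferent between X and Y
Mixed NE: P1 plays (A: 0.5, B: 0.5), P2 plays (X: 0.5, Y: 0.5)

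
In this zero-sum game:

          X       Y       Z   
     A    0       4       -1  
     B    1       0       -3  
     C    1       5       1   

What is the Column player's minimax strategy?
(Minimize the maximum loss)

Column should play X or Z (all achieve the minimum), value = 1

Work:
Column player minimizes Row's maximum payoff:
Column X: max payoff to Row = 1
Column Y: max payoff to Row = 5
Column Z: max payoff to Row = 1
Minimum is 1, achieved by columns X, Z (tied).
Each of X or Z is a minimax strategy.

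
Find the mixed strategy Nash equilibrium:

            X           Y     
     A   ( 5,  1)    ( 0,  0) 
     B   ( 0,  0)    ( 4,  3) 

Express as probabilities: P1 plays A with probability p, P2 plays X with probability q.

p = 0.75, q = 0.4444

Work:
Find probabilities that make opponent indifferent:
P2 chooses q to make P1 indifferent between A and B
P1 chooses p to make P2 indifferent between X and Y
Mixed NE: P1 plays (A: 0.75, B: 0.25), P2 plays (X: 0.4444, Y: 0.5556)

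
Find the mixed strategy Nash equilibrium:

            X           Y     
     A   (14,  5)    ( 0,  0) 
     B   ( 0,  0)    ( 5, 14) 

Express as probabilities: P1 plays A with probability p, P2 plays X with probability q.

p = 0.7368, q = 0.2632

Work:
Find probabilities that make opponent indifferent:
P2 chooses q to make P1 indifferent between A and B
P1 chooses p to make P2 indifferent between X and Y
Mixed NE: P1 plays (A: 0.7368, B: 0.2632), P2 plays (X: 0.2632, Y: 0.7368)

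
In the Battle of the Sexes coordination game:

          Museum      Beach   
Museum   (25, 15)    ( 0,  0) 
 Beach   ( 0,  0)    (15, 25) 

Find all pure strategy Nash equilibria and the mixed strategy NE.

Pure NE: (Museum, Museum) and (Beach, Beach); Mixed NE: p = 0.625, q = 0.375

Work:
Check pure NE:
(Museum, Museum): (25, 15) - no unilateral deviation beneficial
(Beach, Beach): (15, 25) - no unilateral deviation beneficial
Mixed NE: P1 plays Museum with p = 0.625, P2 plays Museum with q = 0.375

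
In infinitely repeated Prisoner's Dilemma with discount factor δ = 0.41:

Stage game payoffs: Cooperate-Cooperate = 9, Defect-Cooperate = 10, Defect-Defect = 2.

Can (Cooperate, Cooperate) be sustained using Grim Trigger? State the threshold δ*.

δ* = 0.125; since δ = 0.41 ≥ 0.125, cooperation can be sustained

Work:
For Grim Trigger:
Cooperate forever: 9/(1-δ)
Defect then punished: 10 + 2·δ/(1-δ)
Need: 9/(1-δ) ≥ 10 + 2·δ/(1-δ)
Solving: δ ≥ (T-R)/(T-P) = (10-9)/(10-2) = 0.125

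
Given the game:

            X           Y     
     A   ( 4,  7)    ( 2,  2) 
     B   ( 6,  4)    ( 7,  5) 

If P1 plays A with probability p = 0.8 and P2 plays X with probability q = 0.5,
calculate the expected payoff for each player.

E[P1] = 3.7, E[P2] = 4.5

Work:
E[P1] = p·q·π₁(A,X) + p·(1-q)·π₁(A,Y) + (1-p)·q·π₁(B,X) + (1-p)·(1-q)·π₁(B,Y)
= 0.8·0.5·4 + 0.8·0.5·2 + 0.2·0.5·6 + 0.2·0.5·7
= 3.7

E[P2] = 4.5 (similar calculation)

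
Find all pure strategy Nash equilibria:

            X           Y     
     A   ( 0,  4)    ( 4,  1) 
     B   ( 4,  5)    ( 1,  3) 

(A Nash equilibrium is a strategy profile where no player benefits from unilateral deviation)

Nash equilibrium: (B, X)

Work:
Best responses:
  P1 vs X: payoffs [0, 4] → best response B (payoff 4)
  P1 vs Y: payoffs [4, 1] → best response A (payoff 4)
  P2 vs A: payoffs [4, 1] → best response X (payoff 4)
  P2 vs B: payoffs [5, 3] → best response X (payoff 5)
Mutual best responses: (B,X) → Nash equilibria.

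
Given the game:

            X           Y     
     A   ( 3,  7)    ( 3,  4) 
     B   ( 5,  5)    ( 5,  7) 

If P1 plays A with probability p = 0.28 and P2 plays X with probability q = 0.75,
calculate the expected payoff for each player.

E[P1] = 4.44, E[P2] = 5.71

Work:
E[P1] = p·q·π₁(A,X) + p·(1-q)·π₁(A,Y) + (1-p)·q·π₁(B,X) + (1-p)·(1-q)·π₁(B,Y)
= 0.28·0.75·3 + 0.28·0.25·3 + 0.72·0.75·5 + 0.72·0.25·5
= 4.44

E[P2] = 5.71 (similar calculation)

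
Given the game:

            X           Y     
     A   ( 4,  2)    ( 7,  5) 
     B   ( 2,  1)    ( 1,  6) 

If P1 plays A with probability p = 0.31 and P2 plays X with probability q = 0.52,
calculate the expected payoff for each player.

E[P1] = 2.7352, E[P2] = 3.4124

Work:
E[P1] = p·q·π₁(A,X) + p·(1-q)·π₁(A,Y) + (1-p)·q·π₁(B,X) + (1-p)·(1-q)·π₁(B,Y)
= 0.31·0.52·4 + 0.31·0.48·7 + 0.69·0.52·2 + 0.69·0.48·1
= 2.7352

E[P2] = 3.4124 (similar calculation)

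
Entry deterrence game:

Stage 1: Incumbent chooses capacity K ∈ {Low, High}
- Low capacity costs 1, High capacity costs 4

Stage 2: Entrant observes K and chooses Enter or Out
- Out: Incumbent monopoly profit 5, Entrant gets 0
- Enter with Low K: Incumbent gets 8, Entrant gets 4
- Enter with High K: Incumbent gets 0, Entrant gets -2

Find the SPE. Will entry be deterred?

SPE: (Low, Enter|Low, Out|High); Entry not deterred. Incumbent net profit = 7, Entrant gets 4

Work:
After Low K: Entrant enters (4 > 0)
After High K: Entrant stays out (-2 < 0)
Incumbent: Low → 8−1=7, High → 5−4=1
Incumbent chooses Low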